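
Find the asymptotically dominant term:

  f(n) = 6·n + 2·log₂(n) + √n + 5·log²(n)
6·n

Looking at each term:
  - 6·n is O(n)
  - 2·log₂(n) is O(log n)
  - √n is O(√n)
  - 5·log²(n) is O(log² n)

The term 6·n (O(n)) grows fastest and dominates all others.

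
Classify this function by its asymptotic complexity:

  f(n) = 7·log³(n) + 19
O(log³ n)

The dominant term in 7·log³(n) + 19 is 7·log³(n), which is Θ(log³ n).
Lower-order terms (19) are asymptotically negligible.
Constants are absorbed, so the tightest bound is O(log³ n).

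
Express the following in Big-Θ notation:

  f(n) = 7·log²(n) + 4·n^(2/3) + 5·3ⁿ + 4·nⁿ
Θ(nⁿ)

Order the terms by growth rate: 7·log²(n) ≺ 4·n^(2/3) ≺ 5·3ⁿ ≺ 4·nⁿ.
The fastest-growing term 4·nⁿ dominates as n → ∞; dropping its constant factor gives Θ(nⁿ).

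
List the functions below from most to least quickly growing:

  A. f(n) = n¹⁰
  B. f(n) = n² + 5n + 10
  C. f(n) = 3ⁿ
C > A > B

Comparing growth rates:
C = 3ⁿ is O(3ⁿ)
A = n¹⁰ is O(n¹⁰)
B = n² + 5n + 10 is O(n²)

Therefore, the order from fastest to slowest is: C > A > B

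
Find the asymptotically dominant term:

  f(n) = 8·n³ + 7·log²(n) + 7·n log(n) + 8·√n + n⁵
n⁵

Looking at each term:
  - 8·n³ is O(n³)
  - 7·log²(n) is O(log² n)
  - 7·n log(n) is O(n log n)
  - 8·√n is O(√n)
  - n⁵ is O(n⁵)

The term n⁵ (O(n⁵)) grows fastest and dominates all others.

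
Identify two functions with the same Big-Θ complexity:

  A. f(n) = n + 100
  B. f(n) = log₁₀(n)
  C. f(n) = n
A and C

Examining each function:
  A. n + 100 is O(n)
  B. log₁₀(n) is O(log n)
  C. n is O(n)

Functions A and C both have the same complexity class.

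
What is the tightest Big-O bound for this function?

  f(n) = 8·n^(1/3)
O(n^(1/3))

The dominant term in 8·n^(1/3) is 8·n^(1/3), which is Θ(n^(1/3)).
Constants are absorbed, so the tightest bound is O(n^(1/3)).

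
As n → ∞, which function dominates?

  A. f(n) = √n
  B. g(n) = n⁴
B

f(n) = √n is O(√n), while g(n) = n⁴ is O(n⁴).
Since O(n⁴) grows faster than O(√n), g(n) dominates.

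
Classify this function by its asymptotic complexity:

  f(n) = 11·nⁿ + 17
O(nⁿ)

The dominant term in 11·nⁿ + 17 is 11·nⁿ, which is Θ(nⁿ).
Lower-order terms (17) are asymptotically negligible.
Constants are absorbed, so the tightest bound is O(nⁿ).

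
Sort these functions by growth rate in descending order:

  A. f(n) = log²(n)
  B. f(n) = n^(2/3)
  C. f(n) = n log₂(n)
C > B > A

Comparing growth rates:
C = n log₂(n) is O(n log n)
B = n^(2/3) is O(n^(2/3))
A = log²(n) is O(log² n)

Therefore, the order from fastest to slowest is: C > B > A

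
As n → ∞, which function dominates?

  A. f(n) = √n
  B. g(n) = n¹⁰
B

f(n) = √n is O(√n), while g(n) = n¹⁰ is O(n¹⁰).
Since O(n¹⁰) grows faster than O(√n), g(n) dominates.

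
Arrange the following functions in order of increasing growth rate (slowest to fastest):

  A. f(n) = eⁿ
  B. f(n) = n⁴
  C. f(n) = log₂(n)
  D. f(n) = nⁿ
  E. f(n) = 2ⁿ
C < B < E < A < D

Comparing growth rates:
C = log₂(n) is O(log n)
B = n⁴ is O(n⁴)
E = 2ⁿ is O(2ⁿ)
A = eⁿ is O(eⁿ)
D = nⁿ is O(nⁿ)

Therefore, the order from slowest to fastest is: C < B < E < A < D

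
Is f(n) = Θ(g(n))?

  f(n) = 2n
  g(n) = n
True

f(n) = 2n and g(n) = n are both O(n).
Since they have the same asymptotic growth rate, f(n) = Θ(g(n)) is true.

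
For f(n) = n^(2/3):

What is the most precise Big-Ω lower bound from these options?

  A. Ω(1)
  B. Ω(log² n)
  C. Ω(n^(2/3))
C

f(n) = n^(2/3) is Ω(n^(2/3)).
All listed options are valid Big-Ω bounds (lower bounds),
but Ω(n^(2/3)) is the tightest (largest valid bound).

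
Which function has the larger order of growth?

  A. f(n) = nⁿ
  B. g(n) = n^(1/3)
A

f(n) = nⁿ is O(nⁿ), while g(n) = n^(1/3) is O(n^(1/3)).
Since O(nⁿ) grows faster than O(n^(1/3)), f(n) dominates.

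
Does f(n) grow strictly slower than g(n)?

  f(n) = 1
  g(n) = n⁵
True

f(n) = 1 is O(1), and g(n) = n⁵ is O(n⁵).
Since O(1) grows strictly slower than O(n⁵), f(n) = o(g(n)) is true.
This means lim(n→∞) f(n)/g(n) = 0.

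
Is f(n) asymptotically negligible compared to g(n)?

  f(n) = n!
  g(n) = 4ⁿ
False

f(n) = n! is O(n!), and g(n) = 4ⁿ is O(4ⁿ).
Since O(n!) grows faster than or equal to O(4ⁿ), f(n) = o(g(n)) is false.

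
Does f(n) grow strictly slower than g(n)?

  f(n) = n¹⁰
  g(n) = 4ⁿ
True

f(n) = n¹⁰ is O(n¹⁰), and g(n) = 4ⁿ is O(4ⁿ).
Since O(n¹⁰) grows strictly slower than O(4ⁿ), f(n) = o(g(n)) is true.
This means lim(n→∞) f(n)/g(n) = 0.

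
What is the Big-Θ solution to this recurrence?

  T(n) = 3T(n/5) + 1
Θ(n^log₅(3))

Master Theorem: a = 3, b = 5, f(n) = 1.
Compute the critical exponent d = log₅(3) = 0.683.
Compare f(n) = Θ(1) against n^d:
  k = 0 < d = 0.683, so f(n) = O(n^(d-ε)) — Case 1.
  The recursion cost dominates: T(n) = Θ(n^d) = Θ(n^log₅(3)).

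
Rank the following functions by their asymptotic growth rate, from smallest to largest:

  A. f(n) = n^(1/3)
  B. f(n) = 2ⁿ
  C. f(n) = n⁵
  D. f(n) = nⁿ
A < C < B < D

Comparing growth rates:
A = n^(1/3) is O(n^(1/3))
C = n⁵ is O(n⁵)
B = 2ⁿ is O(2ⁿ)
D = nⁿ is O(nⁿ)

Therefore, the order from slowest to fastest is: A < C < B < D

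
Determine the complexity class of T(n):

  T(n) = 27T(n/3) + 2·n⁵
Θ(n⁵)

Master Theorem: a = 27, b = 3, f(n) = 2·n⁵.
Compute the critical exponent d = log₃(27) = 3.
Compare f(n) = Θ(n⁵) against n^d:
  k = 5 > d = 3, so f(n) = Ω(n^(d+ε)) — Case 3.
  Regularity: a·(n/b)^5/n^5 = a/b^5 = 27/243 < 1 ✓.
  The top-level work dominates: T(n) = Θ(f(n)) = Θ(n⁵).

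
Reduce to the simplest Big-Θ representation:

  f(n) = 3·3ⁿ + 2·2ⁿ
Θ(3ⁿ)

Order the terms by growth rate: 2·2ⁿ ≺ 3·3ⁿ.
The fastest-growing term 3·3ⁿ dominates as n → ∞; dropping its constant factor gives Θ(3ⁿ).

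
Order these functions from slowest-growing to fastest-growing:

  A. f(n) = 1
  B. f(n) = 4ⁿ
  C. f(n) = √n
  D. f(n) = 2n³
A < C < D < B

Comparing growth rates:
A = 1 is O(1)
C = √n is O(√n)
D = 2n³ is O(n³)
B = 4ⁿ is O(4ⁿ)

Therefore, the order from slowest to fastest is: A < C < D < B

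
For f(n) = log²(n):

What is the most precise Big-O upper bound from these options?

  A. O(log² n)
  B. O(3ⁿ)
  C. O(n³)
A

f(n) = log²(n) is O(log² n).
All listed options are valid Big-O bounds (upper bounds),
but O(log² n) is the tightest (smallest valid bound).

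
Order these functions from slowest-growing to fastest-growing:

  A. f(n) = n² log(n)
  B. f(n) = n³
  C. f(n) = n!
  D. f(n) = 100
D < A < B < C

Comparing growth rates:
D = 100 is O(1)
A = n² log(n) is O(n² log n)
B = n³ is O(n³)
C = n! is O(n!)

Therefore, the order from slowest to fastest is: D < A < B < C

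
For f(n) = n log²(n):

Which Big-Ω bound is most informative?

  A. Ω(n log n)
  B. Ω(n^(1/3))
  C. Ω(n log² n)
C

f(n) = n log²(n) is Ω(n log² n).
All listed options are valid Big-Ω bounds (lower bounds),
but Ω(n log² n) is the tightest (largest valid bound).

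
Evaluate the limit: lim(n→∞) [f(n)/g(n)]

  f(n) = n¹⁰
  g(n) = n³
∞

Since n¹⁰ (O(n¹⁰)) grows faster than n³ (O(n³)),
the ratio f(n)/g(n) → ∞ as n → ∞.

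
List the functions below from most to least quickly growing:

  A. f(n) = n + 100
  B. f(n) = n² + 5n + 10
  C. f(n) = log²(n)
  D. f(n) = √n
B > A > D > C

Comparing growth rates:
B = n² + 5n + 10 is O(n²)
A = n + 100 is O(n)
D = √n is O(√n)
C = log²(n) is O(log² n)

Therefore, the order from fastest to slowest is: B > A > D > C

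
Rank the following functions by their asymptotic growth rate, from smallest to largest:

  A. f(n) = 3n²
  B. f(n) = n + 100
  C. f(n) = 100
C < B < A

Comparing growth rates:
C = 100 is O(1)
B = n + 100 is O(n)
A = 3n² is O(n²)

Therefore, the order from slowest to fastest is: C < B < A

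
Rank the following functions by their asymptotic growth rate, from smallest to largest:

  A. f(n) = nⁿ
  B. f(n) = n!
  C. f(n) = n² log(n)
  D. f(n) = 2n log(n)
D < C < B < A

Comparing growth rates:
D = 2n log(n) is O(n log n)
C = n² log(n) is O(n² log n)
B = n! is O(n!)
A = nⁿ is O(nⁿ)

Therefore, the order from slowest to fastest is: D < C < B < A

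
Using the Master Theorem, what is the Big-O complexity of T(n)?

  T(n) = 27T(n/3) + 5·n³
Θ(n³ log n)

Master Theorem: a = 27, b = 3, f(n) = 5·n³.
Compute the critical exponent d = log₃(27) = 3.
Compare f(n) = Θ(n³) against n^d:
  k = 3 = d, so f(n) = Θ(n^d) — Case 2.
  Work is balanced across levels: T(n) = Θ(n^d log n) = Θ(n³ log n).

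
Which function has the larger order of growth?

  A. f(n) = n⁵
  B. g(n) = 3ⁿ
B

f(n) = n⁵ is O(n⁵), while g(n) = 3ⁿ is O(3ⁿ).
Since O(3ⁿ) grows faster than O(n⁵), g(n) dominates.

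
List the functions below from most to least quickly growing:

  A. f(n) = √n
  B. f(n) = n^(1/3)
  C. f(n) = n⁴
C > A > B

Comparing growth rates:
C = n⁴ is O(n⁴)
A = √n is O(√n)
B = n^(1/3) is O(n^(1/3))

Therefore, the order from fastest to slowest is: C > A > B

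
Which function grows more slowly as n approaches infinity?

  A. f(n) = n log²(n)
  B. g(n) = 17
B

f(n) = n log²(n) is O(n log² n), while g(n) = 17 is O(1).
Since O(1) grows slower than O(n log² n), g(n) is dominated.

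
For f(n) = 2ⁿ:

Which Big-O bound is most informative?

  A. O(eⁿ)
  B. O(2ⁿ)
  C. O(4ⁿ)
B

f(n) = 2ⁿ is O(2ⁿ).
All listed options are valid Big-O bounds (upper bounds),
but O(2ⁿ) is the tightest (smallest valid bound).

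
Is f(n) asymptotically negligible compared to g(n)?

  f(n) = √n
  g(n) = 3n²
True

f(n) = √n is O(√n), and g(n) = 3n² is O(n²).
Since O(√n) grows strictly slower than O(n²), f(n) = o(g(n)) is true.
This means lim(n→∞) f(n)/g(n) = 0.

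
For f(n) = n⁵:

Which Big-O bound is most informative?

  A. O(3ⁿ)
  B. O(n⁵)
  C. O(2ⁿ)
B

f(n) = n⁵ is O(n⁵).
All listed options are valid Big-O bounds (upper bounds),
but O(n⁵) is the tightest (smallest valid bound).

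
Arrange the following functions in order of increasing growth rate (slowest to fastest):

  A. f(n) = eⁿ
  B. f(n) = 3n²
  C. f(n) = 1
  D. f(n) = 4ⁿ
C < B < A < D

Comparing growth rates:
C = 1 is O(1)
B = 3n² is O(n²)
A = eⁿ is O(eⁿ)
D = 4ⁿ is O(4ⁿ)

Therefore, the order from slowest to fastest is: C < B < A < D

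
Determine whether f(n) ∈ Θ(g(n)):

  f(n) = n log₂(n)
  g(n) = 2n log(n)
True

f(n) = n log₂(n) and g(n) = 2n log(n) are both O(n log n).
Since they have the same asymptotic growth rate, f(n) = Θ(g(n)) is true.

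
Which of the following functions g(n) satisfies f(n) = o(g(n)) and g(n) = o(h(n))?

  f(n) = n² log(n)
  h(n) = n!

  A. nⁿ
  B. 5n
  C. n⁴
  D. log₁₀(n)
C

We need g(n) with n² log(n) = o(g(n)) and g(n) = o(n!), i.e. O(n² log n) ≺ g ≺ O(n!).
Check each option:
  A. nⁿ — O(nⁿ) does not grow strictly slower than h(n)
  B. 5n — O(n) does not grow strictly faster than f(n)
  C. n⁴ — O(n⁴) is strictly between O(n² log n) and O(n!) ✓
  D. log₁₀(n) — O(log n) does not grow strictly faster than f(n)

Only option C (n⁴) lies strictly between.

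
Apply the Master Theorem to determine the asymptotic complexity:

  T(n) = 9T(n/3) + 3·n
Θ(n²)

Master Theorem: a = 9, b = 3, f(n) = 3·n.
Compute the critical exponent d = log₃(9) = 2.
Compare f(n) = Θ(n) against n^d:
  k = 1 < d = 2, so f(n) = O(n^(d-ε)) — Case 1.
  The recursion cost dominates: T(n) = Θ(n^d) = Θ(n²).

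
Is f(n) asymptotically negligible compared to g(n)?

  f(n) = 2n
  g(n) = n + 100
False

f(n) = 2n is O(n), and g(n) = n + 100 is O(n).
Since they have the same growth rate, f(n) = o(g(n)) is false.
(f = o(g) requires f to grow strictly slower, not equal.)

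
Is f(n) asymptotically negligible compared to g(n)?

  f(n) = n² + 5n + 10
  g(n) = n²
False

f(n) = n² + 5n + 10 is O(n²), and g(n) = n² is O(n²).
Since they have the same growth rate, f(n) = o(g(n)) is false.
(f = o(g) requires f to grow strictly slower, not equal.)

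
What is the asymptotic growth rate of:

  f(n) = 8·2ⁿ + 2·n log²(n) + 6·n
Θ(2ⁿ)

Order the terms by growth rate: 6·n ≺ 2·n log²(n) ≺ 8·2ⁿ.
The fastest-growing term 8·2ⁿ dominates as n → ∞; dropping its constant factor gives Θ(2ⁿ).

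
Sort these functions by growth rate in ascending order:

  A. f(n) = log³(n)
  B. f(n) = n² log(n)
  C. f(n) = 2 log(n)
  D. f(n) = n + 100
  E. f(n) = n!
C < A < D < B < E

Comparing growth rates:
C = 2 log(n) is O(log n)
A = log³(n) is O(log³ n)
D = n + 100 is O(n)
B = n² log(n) is O(n² log n)
E = n! is O(n!)

Therefore, the order from slowest to fastest is: C < A < D < B < E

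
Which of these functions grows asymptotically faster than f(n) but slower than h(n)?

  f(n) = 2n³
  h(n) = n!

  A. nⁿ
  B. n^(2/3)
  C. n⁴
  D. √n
C

We need g(n) with 2n³ = o(g(n)) and g(n) = o(n!), i.e. O(n³) ≺ g ≺ O(n!).
Check each option:
  A. nⁿ — O(nⁿ) does not grow strictly slower than h(n)
  B. n^(2/3) — O(n^(2/3)) does not grow strictly faster than f(n)
  C. n⁴ — O(n⁴) is strictly between O(n³) and O(n!) ✓
  D. √n — O(√n) does not grow strictly faster than f(n)

Only option C (n⁴) lies strictly between.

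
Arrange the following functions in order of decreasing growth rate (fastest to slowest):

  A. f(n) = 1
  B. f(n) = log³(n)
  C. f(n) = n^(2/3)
C > B > A

Comparing growth rates:
C = n^(2/3) is O(n^(2/3))
B = log³(n) is O(log³ n)
A = 1 is O(1)

Therefore, the order from fastest to slowest is: C > B > A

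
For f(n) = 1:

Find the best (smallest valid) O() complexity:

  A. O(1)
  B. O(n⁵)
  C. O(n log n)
A

f(n) = 1 is O(1).
All listed options are valid Big-O bounds (upper bounds),
but O(1) is the tightest (smallest valid bound).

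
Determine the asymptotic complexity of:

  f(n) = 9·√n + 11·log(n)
O(√n)

The dominant term in 9·√n + 11·log(n) is 9·√n, which is Θ(√n).
Lower-order terms (11·log(n)) are asymptotically negligible.
Constants are absorbed, so the tightest bound is O(√n).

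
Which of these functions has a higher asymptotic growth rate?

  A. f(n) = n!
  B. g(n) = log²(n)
A

f(n) = n! is O(n!), while g(n) = log²(n) is O(log² n).
Since O(n!) grows faster than O(log² n), f(n) dominates.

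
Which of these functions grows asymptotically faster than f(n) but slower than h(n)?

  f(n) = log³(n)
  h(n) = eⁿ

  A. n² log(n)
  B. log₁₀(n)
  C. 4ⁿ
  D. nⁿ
A

We need g(n) with log³(n) = o(g(n)) and g(n) = o(eⁿ), i.e. O(log³ n) ≺ g ≺ O(eⁿ).
Check each option:
  A. n² log(n) — O(n² log n) is strictly between O(log³ n) and O(eⁿ) ✓
  B. log₁₀(n) — O(log n) does not grow strictly faster than f(n)
  C. 4ⁿ — O(4ⁿ) does not grow strictly slower than h(n)
  D. nⁿ — O(nⁿ) does not grow strictly slower than h(n)

Only option A (n² log(n)) lies strictly between.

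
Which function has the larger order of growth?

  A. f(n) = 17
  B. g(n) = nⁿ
B

f(n) = 17 is O(1), while g(n) = nⁿ is O(nⁿ).
Since O(nⁿ) grows faster than O(1), g(n) dominates.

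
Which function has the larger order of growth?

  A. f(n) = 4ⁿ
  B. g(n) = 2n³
A

f(n) = 4ⁿ is O(4ⁿ), while g(n) = 2n³ is O(n³).
Since O(4ⁿ) grows faster than O(n³), f(n) dominates.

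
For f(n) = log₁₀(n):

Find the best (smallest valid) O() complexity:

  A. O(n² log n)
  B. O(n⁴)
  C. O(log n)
C

f(n) = log₁₀(n) is O(log n).
All listed options are valid Big-O bounds (upper bounds),
but O(log n) is the tightest (smallest valid bound).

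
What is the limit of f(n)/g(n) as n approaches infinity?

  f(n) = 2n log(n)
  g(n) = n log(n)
2

Since 2n log(n) and n log(n) have the same growth rate (O(n log n)),
the ratio converges to a constant: 2.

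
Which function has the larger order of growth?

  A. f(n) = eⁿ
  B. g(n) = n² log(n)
A

f(n) = eⁿ is O(eⁿ), while g(n) = n² log(n) is O(n² log n).
Since O(eⁿ) grows faster than O(n² log n), f(n) dominates.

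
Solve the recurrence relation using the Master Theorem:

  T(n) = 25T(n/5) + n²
Θ(n² log n)

Master Theorem: a = 25, b = 5, f(n) = n².
Compute the critical exponent d = log₅(25) = 2.
Compare f(n) = Θ(n²) against n^d:
  k = 2 = d, so f(n) = Θ(n^d) — Case 2.
  Work is balanced across levels: T(n) = Θ(n^d log n) = Θ(n² log n).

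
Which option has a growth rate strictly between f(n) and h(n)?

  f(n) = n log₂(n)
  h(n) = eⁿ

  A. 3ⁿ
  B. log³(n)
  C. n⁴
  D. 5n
C

We need g(n) with n log₂(n) = o(g(n)) and g(n) = o(eⁿ), i.e. O(n log n) ≺ g ≺ O(eⁿ).
Check each option:
  A. 3ⁿ — O(3ⁿ) does not grow strictly slower than h(n)
  B. log³(n) — O(log³ n) does not grow strictly faster than f(n)
  C. n⁴ — O(n⁴) is strictly between O(n log n) and O(eⁿ) ✓
  D. 5n — O(n) does not grow strictly faster than f(n)

Only option C (n⁴) lies strictly between.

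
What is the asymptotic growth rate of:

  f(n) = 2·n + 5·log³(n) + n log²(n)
Θ(n log² n)

Order the terms by growth rate: 5·log³(n) ≺ 2·n ≺ n log²(n).
The fastest-growing term n log²(n) dominates as n → ∞; dropping its constant factor gives Θ(n log² n).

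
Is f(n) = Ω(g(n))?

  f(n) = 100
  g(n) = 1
True

f(n) = 100 and g(n) = 1 are both O(1).
Big-Ω permits equal growth rates (f ≥ c·g for some c > 0), so f(n) = Ω(g(n)) is true.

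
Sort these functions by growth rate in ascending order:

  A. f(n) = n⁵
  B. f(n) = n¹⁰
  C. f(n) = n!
A < B < C

Comparing growth rates:
A = n⁵ is O(n⁵)
B = n¹⁰ is O(n¹⁰)
C = n! is O(n!)

Therefore, the order from slowest to fastest is: A < B < C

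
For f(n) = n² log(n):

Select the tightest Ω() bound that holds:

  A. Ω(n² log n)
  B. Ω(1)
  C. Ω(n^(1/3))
A

f(n) = n² log(n) is Ω(n² log n).
All listed options are valid Big-Ω bounds (lower bounds),
but Ω(n² log n) is the tightest (largest valid bound).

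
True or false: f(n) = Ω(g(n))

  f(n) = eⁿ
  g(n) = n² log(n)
True

f(n) = eⁿ is O(eⁿ), and g(n) = n² log(n) is O(n² log n).
Since O(eⁿ) grows at least as fast as O(n² log n), f(n) = Ω(g(n)) is true.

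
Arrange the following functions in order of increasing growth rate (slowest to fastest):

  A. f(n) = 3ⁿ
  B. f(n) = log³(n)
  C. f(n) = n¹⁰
B < C < A

Comparing growth rates:
B = log³(n) is O(log³ n)
C = n¹⁰ is O(n¹⁰)
A = 3ⁿ is O(3ⁿ)

Therefore, the order from slowest to fastest is: B < C < A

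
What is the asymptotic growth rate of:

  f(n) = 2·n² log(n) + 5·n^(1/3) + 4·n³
Θ(n³)

Order the terms by growth rate: 5·n^(1/3) ≺ 2·n² log(n) ≺ 4·n³.
The fastest-growing term 4·n³ dominates as n → ∞; dropping its constant factor gives Θ(n³).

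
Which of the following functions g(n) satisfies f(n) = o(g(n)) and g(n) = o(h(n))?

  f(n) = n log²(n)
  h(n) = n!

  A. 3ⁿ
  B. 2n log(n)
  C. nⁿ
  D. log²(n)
A

We need g(n) with n log²(n) = o(g(n)) and g(n) = o(n!), i.e. O(n log² n) ≺ g ≺ O(n!).
Check each option:
  A. 3ⁿ — O(3ⁿ) is strictly between O(n log² n) and O(n!) ✓
  B. 2n log(n) — O(n log n) does not grow strictly faster than f(n)
  C. nⁿ — O(nⁿ) does not grow strictly slower than h(n)
  D. log²(n) — O(log² n) does not grow strictly faster than f(n)

Only option A (3ⁿ) lies strictly between.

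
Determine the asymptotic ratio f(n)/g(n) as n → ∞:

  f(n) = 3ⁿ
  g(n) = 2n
∞

Since 3ⁿ (O(3ⁿ)) grows faster than 2n (O(n)),
the ratio f(n)/g(n) → ∞ as n → ∞.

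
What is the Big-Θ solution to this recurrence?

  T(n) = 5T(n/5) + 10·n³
Θ(n³)

Master Theorem: a = 5, b = 5, f(n) = 10·n³.
Compute the critical exponent d = log₅(5) = 1.
Compare f(n) = Θ(n³) against n^d:
  k = 3 > d = 1, so f(n) = Ω(n^(d+ε)) — Case 3.
  Regularity: a·(n/b)^3/n^3 = a/b^3 = 5/125 < 1 ✓.
  The top-level work dominates: T(n) = Θ(f(n)) = Θ(n³).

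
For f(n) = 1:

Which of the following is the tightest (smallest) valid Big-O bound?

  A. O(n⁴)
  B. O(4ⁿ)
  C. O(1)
C

f(n) = 1 is O(1).
All listed options are valid Big-O bounds (upper bounds),
but O(1) is the tightest (smallest valid bound).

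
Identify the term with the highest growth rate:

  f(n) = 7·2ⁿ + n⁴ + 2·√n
7·2ⁿ

Looking at each term:
  - 7·2ⁿ is O(2ⁿ)
  - n⁴ is O(n⁴)
  - 2·√n is O(√n)

The term 7·2ⁿ (O(2ⁿ)) grows fastest and dominates all others.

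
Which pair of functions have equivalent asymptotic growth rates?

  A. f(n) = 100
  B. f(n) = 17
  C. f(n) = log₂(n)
A and B

Examining each function:
  A. 100 is O(1)
  B. 17 is O(1)
  C. log₂(n) is O(log n)

Functions A and B both have the same complexity class.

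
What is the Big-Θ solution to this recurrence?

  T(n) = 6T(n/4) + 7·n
Θ(n^log₄(6))

Master Theorem: a = 6, b = 4, f(n) = 7·n.
Compute the critical exponent d = log₄(6) = 1.292.
Compare f(n) = Θ(n) against n^d:
  k = 1 < d = 1.292, so f(n) = O(n^(d-ε)) — Case 1.
  The recursion cost dominates: T(n) = Θ(n^d) = Θ(n^log₄(6)).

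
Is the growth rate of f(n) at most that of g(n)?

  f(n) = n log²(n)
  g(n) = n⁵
True

f(n) = n log²(n) is O(n log² n), and g(n) = n⁵ is O(n⁵).
Since O(n log² n) ⊆ O(n⁵) (f grows no faster than g), f(n) = O(g(n)) is true.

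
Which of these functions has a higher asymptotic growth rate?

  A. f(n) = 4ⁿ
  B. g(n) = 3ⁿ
A

f(n) = 4ⁿ is O(4ⁿ), while g(n) = 3ⁿ is O(3ⁿ).
Since O(4ⁿ) grows faster than O(3ⁿ), f(n) dominates.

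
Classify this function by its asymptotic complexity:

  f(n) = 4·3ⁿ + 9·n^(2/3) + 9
O(3ⁿ)

The dominant term in 4·3ⁿ + 9·n^(2/3) + 9 is 4·3ⁿ, which is Θ(3ⁿ).
Lower-order terms (9·n^(2/3), 9) are asymptotically negligible.
Constants are absorbed, so the tightest bound is O(3ⁿ).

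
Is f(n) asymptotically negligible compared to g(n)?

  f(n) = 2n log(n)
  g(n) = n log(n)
False

f(n) = 2n log(n) is O(n log n), and g(n) = n log(n) is O(n log n).
Since they have the same growth rate, f(n) = o(g(n)) is false.
(f = o(g) requires f to grow strictly slower, not equal.)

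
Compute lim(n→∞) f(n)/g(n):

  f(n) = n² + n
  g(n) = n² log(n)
0

Since n² + n (O(n²)) grows slower than n² log(n) (O(n² log n)),
the ratio f(n)/g(n) → 0 as n → ∞.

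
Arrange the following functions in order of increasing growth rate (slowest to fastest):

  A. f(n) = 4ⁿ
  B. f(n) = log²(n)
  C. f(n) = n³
B < C < A

Comparing growth rates:
B = log²(n) is O(log² n)
C = n³ is O(n³)
A = 4ⁿ is O(4ⁿ)

Therefore, the order from slowest to fastest is: B < C < A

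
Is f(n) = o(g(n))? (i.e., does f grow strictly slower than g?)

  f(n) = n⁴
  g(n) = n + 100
False

f(n) = n⁴ is O(n⁴), and g(n) = n + 100 is O(n).
Since O(n⁴) grows faster than or equal to O(n), f(n) = o(g(n)) is false.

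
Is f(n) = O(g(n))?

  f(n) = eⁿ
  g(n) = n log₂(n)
False

f(n) = eⁿ is O(eⁿ), and g(n) = n log₂(n) is O(n log n).
Since O(eⁿ) grows faster than O(n log n), f(n) = O(g(n)) is false.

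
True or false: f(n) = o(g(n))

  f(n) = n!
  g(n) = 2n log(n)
False

f(n) = n! is O(n!), and g(n) = 2n log(n) is O(n log n).
Since O(n!) grows faster than or equal to O(n log n), f(n) = o(g(n)) is false.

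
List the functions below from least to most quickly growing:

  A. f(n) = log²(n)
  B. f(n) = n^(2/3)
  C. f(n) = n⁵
A < B < C

Comparing growth rates:
A = log²(n) is O(log² n)
B = n^(2/3) is O(n^(2/3))
C = n⁵ is O(n⁵)

Therefore, the order from slowest to fastest is: A < B < C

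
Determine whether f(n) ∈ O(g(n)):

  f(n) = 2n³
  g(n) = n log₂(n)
False

f(n) = 2n³ is O(n³), and g(n) = n log₂(n) is O(n log n).
Since O(n³) grows faster than O(n log n), f(n) = O(g(n)) is false.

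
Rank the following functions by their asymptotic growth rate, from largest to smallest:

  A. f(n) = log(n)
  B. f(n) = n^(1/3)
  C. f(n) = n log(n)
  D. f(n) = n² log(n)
D > C > B > A

Comparing growth rates:
D = n² log(n) is O(n² log n)
C = n log(n) is O(n log n)
B = n^(1/3) is O(n^(1/3))
A = log(n) is O(log n)

Therefore, the order from fastest to slowest is: D > C > B > A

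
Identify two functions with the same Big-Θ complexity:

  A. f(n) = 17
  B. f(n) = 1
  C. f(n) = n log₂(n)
A and B

Examining each function:
  A. 17 is O(1)
  B. 1 is O(1)
  C. n log₂(n) is O(n log n)

Functions A and B both have the same complexity class.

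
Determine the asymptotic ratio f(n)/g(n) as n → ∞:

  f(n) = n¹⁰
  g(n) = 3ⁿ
0

Since n¹⁰ (O(n¹⁰)) grows slower than 3ⁿ (O(3ⁿ)),
the ratio f(n)/g(n) → 0 as n → ∞.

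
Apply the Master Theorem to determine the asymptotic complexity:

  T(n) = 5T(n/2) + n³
Θ(n³)

Master Theorem: a = 5, b = 2, f(n) = n³.
Compute the critical exponent d = log₂(5) = 2.322.
Compare f(n) = Θ(n³) against n^d:
  k = 3 > d = 2.322, so f(n) = Ω(n^(d+ε)) — Case 3.
  Regularity: a·(n/b)^3/n^3 = a/b^3 = 5/8 < 1 ✓.
  The top-level work dominates: T(n) = Θ(f(n)) = Θ(n³).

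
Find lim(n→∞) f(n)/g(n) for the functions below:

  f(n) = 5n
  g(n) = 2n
5/2

Since 5n and 2n have the same growth rate (O(n)),
the ratio converges to a constant: 5/2.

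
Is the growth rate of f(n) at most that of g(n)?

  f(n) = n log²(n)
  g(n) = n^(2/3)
False

f(n) = n log²(n) is O(n log² n), and g(n) = n^(2/3) is O(n^(2/3)).
Since O(n log² n) grows faster than O(n^(2/3)), f(n) = O(g(n)) is false.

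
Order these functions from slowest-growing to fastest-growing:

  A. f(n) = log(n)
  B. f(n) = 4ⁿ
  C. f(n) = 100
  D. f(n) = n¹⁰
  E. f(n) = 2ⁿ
C < A < D < E < B

Comparing growth rates:
C = 100 is O(1)
A = log(n) is O(log n)
D = n¹⁰ is O(n¹⁰)
E = 2ⁿ is O(2ⁿ)
B = 4ⁿ is O(4ⁿ)

Therefore, the order from slowest to fastest is: C < A < D < E < B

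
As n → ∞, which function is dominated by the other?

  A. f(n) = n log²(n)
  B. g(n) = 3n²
A

f(n) = n log²(n) is O(n log² n), while g(n) = 3n² is O(n²).
Since O(n log² n) grows slower than O(n²), f(n) is dominated.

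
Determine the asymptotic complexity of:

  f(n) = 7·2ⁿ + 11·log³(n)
O(2ⁿ)

The dominant term in 7·2ⁿ + 11·log³(n) is 7·2ⁿ, which is Θ(2ⁿ).
Lower-order terms (11·log³(n)) are asymptotically negligible.
Constants are absorbed, so the tightest bound is O(2ⁿ).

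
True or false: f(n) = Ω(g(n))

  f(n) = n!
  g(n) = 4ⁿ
True

f(n) = n! is O(n!), and g(n) = 4ⁿ is O(4ⁿ).
Since O(n!) grows at least as fast as O(4ⁿ), f(n) = Ω(g(n)) is true.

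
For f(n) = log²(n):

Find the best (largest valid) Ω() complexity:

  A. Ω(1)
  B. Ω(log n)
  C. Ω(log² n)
C

f(n) = log²(n) is Ω(log² n).
All listed options are valid Big-Ω bounds (lower bounds),
but Ω(log² n) is the tightest (largest valid bound).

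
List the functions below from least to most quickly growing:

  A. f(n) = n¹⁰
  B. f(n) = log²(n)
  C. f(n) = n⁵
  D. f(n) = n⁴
B < D < C < A

Comparing growth rates:
B = log²(n) is O(log² n)
D = n⁴ is O(n⁴)
C = n⁵ is O(n⁵)
A = n¹⁰ is O(n¹⁰)

Therefore, the order from slowest to fastest is: B < D < C < A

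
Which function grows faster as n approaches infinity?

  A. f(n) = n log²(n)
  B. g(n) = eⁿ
B

f(n) = n log²(n) is O(n log² n), while g(n) = eⁿ is O(eⁿ).
Since O(eⁿ) grows faster than O(n log² n), g(n) dominates.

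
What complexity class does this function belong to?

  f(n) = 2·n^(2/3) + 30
O(n^(2/3))

The dominant term in 2·n^(2/3) + 30 is 2·n^(2/3), which is Θ(n^(2/3)).
Lower-order terms (30) are asymptotically negligible.
Constants are absorbed, so the tightest bound is O(n^(2/3)).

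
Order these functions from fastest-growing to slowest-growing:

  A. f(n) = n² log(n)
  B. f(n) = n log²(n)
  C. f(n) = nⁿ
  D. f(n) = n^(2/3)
C > A > B > D

Comparing growth rates:
C = nⁿ is O(nⁿ)
A = n² log(n) is O(n² log n)
B = n log²(n) is O(n log² n)
D = n^(2/3) is O(n^(2/3))

Therefore, the order from fastest to slowest is: C > A > B > D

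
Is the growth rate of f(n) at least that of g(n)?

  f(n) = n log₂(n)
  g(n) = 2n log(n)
True

f(n) = n log₂(n) and g(n) = 2n log(n) are both O(n log n).
Big-Ω permits equal growth rates (f ≥ c·g for some c > 0), so f(n) = Ω(g(n)) is true.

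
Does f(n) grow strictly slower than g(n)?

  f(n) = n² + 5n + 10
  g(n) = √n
False

f(n) = n² + 5n + 10 is O(n²), and g(n) = √n is O(√n).
Since O(n²) grows faster than or equal to O(√n), f(n) = o(g(n)) is false.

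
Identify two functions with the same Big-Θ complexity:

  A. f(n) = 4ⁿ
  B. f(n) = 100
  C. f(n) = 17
B and C

Examining each function:
  A. 4ⁿ is O(4ⁿ)
  B. 100 is O(1)
  C. 17 is O(1)

Functions B and C both have the same complexity class.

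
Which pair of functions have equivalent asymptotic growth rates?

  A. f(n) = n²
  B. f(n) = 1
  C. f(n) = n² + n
A and C

Examining each function:
  A. n² is O(n²)
  B. 1 is O(1)
  C. n² + n is O(n²)

Functions A and C both have the same complexity class.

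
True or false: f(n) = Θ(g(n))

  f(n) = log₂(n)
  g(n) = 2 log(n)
True

f(n) = log₂(n) and g(n) = 2 log(n) are both O(log n).
Since they have the same asymptotic growth rate, f(n) = Θ(g(n)) is true.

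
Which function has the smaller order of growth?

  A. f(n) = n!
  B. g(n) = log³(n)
B

f(n) = n! is O(n!), while g(n) = log³(n) is O(log³ n).
Since O(log³ n) grows slower than O(n!), g(n) is dominated.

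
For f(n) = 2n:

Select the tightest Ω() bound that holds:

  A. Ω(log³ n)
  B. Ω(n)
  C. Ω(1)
B

f(n) = 2n is Ω(n).
All listed options are valid Big-Ω bounds (lower bounds),
but Ω(n) is the tightest (largest valid bound).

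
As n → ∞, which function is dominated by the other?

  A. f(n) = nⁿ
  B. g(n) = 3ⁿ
B

f(n) = nⁿ is O(nⁿ), while g(n) = 3ⁿ is O(3ⁿ).
Since O(3ⁿ) grows slower than O(nⁿ), g(n) is dominated.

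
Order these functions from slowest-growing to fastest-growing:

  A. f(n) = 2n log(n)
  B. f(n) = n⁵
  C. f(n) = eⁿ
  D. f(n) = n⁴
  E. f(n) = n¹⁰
A < D < B < E < C

Comparing growth rates:
A = 2n log(n) is O(n log n)
D = n⁴ is O(n⁴)
B = n⁵ is O(n⁵)
E = n¹⁰ is O(n¹⁰)
C = eⁿ is O(eⁿ)

Therefore, the order from slowest to fastest is: A < D < B < E < C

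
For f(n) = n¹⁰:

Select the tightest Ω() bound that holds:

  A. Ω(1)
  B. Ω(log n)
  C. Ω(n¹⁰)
C

f(n) = n¹⁰ is Ω(n¹⁰).
All listed options are valid Big-Ω bounds (lower bounds),
but Ω(n¹⁰) is the tightest (largest valid bound).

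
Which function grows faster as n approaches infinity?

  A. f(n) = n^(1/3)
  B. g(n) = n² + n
B

f(n) = n^(1/3) is O(n^(1/3)), while g(n) = n² + n is O(n²).
Since O(n²) grows faster than O(n^(1/3)), g(n) dominates.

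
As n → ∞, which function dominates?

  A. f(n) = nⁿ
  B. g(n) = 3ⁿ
A

f(n) = nⁿ is O(nⁿ), while g(n) = 3ⁿ is O(3ⁿ).
Since O(nⁿ) grows faster than O(3ⁿ), f(n) dominates.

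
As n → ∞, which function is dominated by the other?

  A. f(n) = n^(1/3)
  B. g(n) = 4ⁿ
A

f(n) = n^(1/3) is O(n^(1/3)), while g(n) = 4ⁿ is O(4ⁿ).
Since O(n^(1/3)) grows slower than O(4ⁿ), f(n) is dominated.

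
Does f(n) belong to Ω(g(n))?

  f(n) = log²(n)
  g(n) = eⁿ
False

f(n) = log²(n) is O(log² n), and g(n) = eⁿ is O(eⁿ).
Since O(log² n) grows slower than O(eⁿ), f(n) = Ω(g(n)) is false.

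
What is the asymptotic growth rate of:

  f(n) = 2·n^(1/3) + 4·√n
Θ(√n)

Order the terms by growth rate: 2·n^(1/3) ≺ 4·√n.
The fastest-growing term 4·√n dominates as n → ∞; dropping its constant factor gives Θ(√n).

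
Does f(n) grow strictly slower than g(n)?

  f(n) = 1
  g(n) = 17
False

f(n) = 1 is O(1), and g(n) = 17 is O(1).
Since they have the same growth rate, f(n) = o(g(n)) is false.
(f = o(g) requires f to grow strictly slower, not equal.)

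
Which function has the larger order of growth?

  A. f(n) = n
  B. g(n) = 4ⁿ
B

f(n) = n is O(n), while g(n) = 4ⁿ is O(4ⁿ).
Since O(4ⁿ) grows faster than O(n), g(n) dominates.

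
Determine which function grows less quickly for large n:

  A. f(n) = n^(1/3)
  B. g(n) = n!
A

f(n) = n^(1/3) is O(n^(1/3)), while g(n) = n! is O(n!).
Since O(n^(1/3)) grows slower than O(n!), f(n) is dominated.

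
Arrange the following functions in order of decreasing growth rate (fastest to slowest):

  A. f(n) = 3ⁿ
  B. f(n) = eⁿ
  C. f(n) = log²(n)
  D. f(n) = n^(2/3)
A > B > D > C

Comparing growth rates:
A = 3ⁿ is O(3ⁿ)
B = eⁿ is O(eⁿ)
D = n^(2/3) is O(n^(2/3))
C = log²(n) is O(log² n)

Therefore, the order from fastest to slowest is: A > B > D > C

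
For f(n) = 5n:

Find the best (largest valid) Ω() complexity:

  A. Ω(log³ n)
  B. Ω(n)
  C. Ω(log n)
B

f(n) = 5n is Ω(n).
All listed options are valid Big-Ω bounds (lower bounds),
but Ω(n) is the tightest (largest valid bound).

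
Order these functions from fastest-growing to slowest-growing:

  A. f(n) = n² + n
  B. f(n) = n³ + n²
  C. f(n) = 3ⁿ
C > B > A

Comparing growth rates:
C = 3ⁿ is O(3ⁿ)
B = n³ + n² is O(n³)
A = n² + n is O(n²)

Therefore, the order from fastest to slowest is: C > B > A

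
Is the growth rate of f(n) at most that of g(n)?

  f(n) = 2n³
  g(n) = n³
True

f(n) = 2n³ and g(n) = n³ are both O(n³).
Big-O permits equal growth rates (f ≤ c·g for some c), so f(n) = O(g(n)) is true.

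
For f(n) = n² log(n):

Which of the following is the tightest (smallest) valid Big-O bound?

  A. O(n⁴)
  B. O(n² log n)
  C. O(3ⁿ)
B

f(n) = n² log(n) is O(n² log n).
All listed options are valid Big-O bounds (upper bounds),
but O(n² log n) is the tightest (smallest valid bound).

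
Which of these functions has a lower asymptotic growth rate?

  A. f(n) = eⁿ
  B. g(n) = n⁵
B

f(n) = eⁿ is O(eⁿ), while g(n) = n⁵ is O(n⁵).
Since O(n⁵) grows slower than O(eⁿ), g(n) is dominated.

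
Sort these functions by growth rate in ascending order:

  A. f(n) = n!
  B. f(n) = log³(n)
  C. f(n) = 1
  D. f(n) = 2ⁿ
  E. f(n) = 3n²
C < B < E < D < A

Comparing growth rates:
C = 1 is O(1)
B = log³(n) is O(log³ n)
E = 3n² is O(n²)
D = 2ⁿ is O(2ⁿ)
A = n! is O(n!)

Therefore, the order from slowest to fastest is: C < B < E < D < A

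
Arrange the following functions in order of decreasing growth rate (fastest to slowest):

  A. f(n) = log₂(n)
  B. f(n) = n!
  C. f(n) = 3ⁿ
B > C > A

Comparing growth rates:
B = n! is O(n!)
C = 3ⁿ is O(3ⁿ)
A = log₂(n) is O(log n)

Therefore, the order from fastest to slowest is: B > C > A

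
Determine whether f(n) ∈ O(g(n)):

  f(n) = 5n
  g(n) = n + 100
True

f(n) = 5n and g(n) = n + 100 are both O(n).
Big-O permits equal growth rates (f ≤ c·g for some c), so f(n) = O(g(n)) is true.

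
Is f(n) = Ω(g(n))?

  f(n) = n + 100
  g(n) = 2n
True

f(n) = n + 100 and g(n) = 2n are both O(n).
Big-Ω permits equal growth rates (f ≥ c·g for some c > 0), so f(n) = Ω(g(n)) is true.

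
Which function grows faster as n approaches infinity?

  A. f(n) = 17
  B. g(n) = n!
B

f(n) = 17 is O(1), while g(n) = n! is O(n!).
Since O(n!) grows faster than O(1), g(n) dominates.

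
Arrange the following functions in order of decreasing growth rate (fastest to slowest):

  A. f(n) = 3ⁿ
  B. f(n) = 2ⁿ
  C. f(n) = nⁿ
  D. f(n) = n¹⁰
C > A > B > D

Comparing growth rates:
C = nⁿ is O(nⁿ)
A = 3ⁿ is O(3ⁿ)
B = 2ⁿ is O(2ⁿ)
D = n¹⁰ is O(n¹⁰)

Therefore, the order from fastest to slowest is: C > A > B > D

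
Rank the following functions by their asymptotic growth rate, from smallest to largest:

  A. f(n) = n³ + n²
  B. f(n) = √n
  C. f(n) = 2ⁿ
B < A < C

Comparing growth rates:
B = √n is O(√n)
A = n³ + n² is O(n³)
C = 2ⁿ is O(2ⁿ)

Therefore, the order from slowest to fastest is: B < A < C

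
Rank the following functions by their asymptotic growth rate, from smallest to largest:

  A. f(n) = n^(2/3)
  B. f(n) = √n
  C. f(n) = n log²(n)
B < A < C

Comparing growth rates:
B = √n is O(√n)
A = n^(2/3) is O(n^(2/3))
C = n log²(n) is O(n log² n)

Therefore, the order from slowest to fastest is: B < A < C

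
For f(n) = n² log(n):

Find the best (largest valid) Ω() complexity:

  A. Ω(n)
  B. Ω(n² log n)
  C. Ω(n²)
B

f(n) = n² log(n) is Ω(n² log n).
All listed options are valid Big-Ω bounds (lower bounds),
but Ω(n² log n) is the tightest (largest valid bound).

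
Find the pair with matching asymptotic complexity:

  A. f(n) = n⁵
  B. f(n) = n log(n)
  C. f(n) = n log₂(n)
B and C

Examining each function:
  A. n⁵ is O(n⁵)
  B. n log(n) is O(n log n)
  C. n log₂(n) is O(n log n)

Functions B and C both have the same complexity class.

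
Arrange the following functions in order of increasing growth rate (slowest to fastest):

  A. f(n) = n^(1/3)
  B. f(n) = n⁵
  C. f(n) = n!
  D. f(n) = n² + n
A < D < B < C

Comparing growth rates:
A = n^(1/3) is O(n^(1/3))
D = n² + n is O(n²)
B = n⁵ is O(n⁵)
C = n! is O(n!)

Therefore, the order from slowest to fastest is: A < D < B < C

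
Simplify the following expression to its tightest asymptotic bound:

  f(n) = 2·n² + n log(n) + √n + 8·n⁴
Θ(n⁴)

Order the terms by growth rate: √n ≺ n log(n) ≺ 2·n² ≺ 8·n⁴.
The fastest-growing term 8·n⁴ dominates as n → ∞; dropping its constant factor gives Θ(n⁴).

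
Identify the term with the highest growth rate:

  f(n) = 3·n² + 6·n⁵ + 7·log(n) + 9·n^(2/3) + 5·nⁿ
5·nⁿ

Looking at each term:
  - 3·n² is O(n²)
  - 6·n⁵ is O(n⁵)
  - 7·log(n) is O(log n)
  - 9·n^(2/3) is O(n^(2/3))
  - 5·nⁿ is O(nⁿ)

The term 5·nⁿ (O(nⁿ)) grows fastest and dominates all others.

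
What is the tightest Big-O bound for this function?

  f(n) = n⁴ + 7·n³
O(n⁴)

The dominant term in n⁴ + 7·n³ is n⁴, which is Θ(n⁴).
Lower-order terms (7·n³) are asymptotically negligible.
Constants are absorbed, so the tightest bound is O(n⁴).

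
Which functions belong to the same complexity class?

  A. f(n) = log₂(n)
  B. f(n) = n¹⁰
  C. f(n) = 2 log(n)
A and C

Examining each function:
  A. log₂(n) is O(log n)
  B. n¹⁰ is O(n¹⁰)
  C. 2 log(n) is O(log n)

Functions A and C both have the same complexity class.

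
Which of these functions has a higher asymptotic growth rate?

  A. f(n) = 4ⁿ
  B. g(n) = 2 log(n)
A

f(n) = 4ⁿ is O(4ⁿ), while g(n) = 2 log(n) is O(log n).
Since O(4ⁿ) grows faster than O(log n), f(n) dominates.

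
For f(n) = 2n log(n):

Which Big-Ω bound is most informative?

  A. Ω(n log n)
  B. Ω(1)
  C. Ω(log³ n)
A

f(n) = 2n log(n) is Ω(n log n).
All listed options are valid Big-Ω bounds (lower bounds),
but Ω(n log n) is the tightest (largest valid bound).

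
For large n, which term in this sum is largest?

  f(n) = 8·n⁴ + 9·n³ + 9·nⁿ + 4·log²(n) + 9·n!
9·nⁿ

Looking at each term:
  - 8·n⁴ is O(n⁴)
  - 9·n³ is O(n³)
  - 9·nⁿ is O(nⁿ)
  - 4·log²(n) is O(log² n)
  - 9·n! is O(n!)

The term 9·nⁿ (O(nⁿ)) grows fastest and dominates all others.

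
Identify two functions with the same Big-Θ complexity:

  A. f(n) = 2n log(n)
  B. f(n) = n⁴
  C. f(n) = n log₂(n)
A and C

Examining each function:
  A. 2n log(n) is O(n log n)
  B. n⁴ is O(n⁴)
  C. n log₂(n) is O(n log n)

Functions A and C both have the same complexity class.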